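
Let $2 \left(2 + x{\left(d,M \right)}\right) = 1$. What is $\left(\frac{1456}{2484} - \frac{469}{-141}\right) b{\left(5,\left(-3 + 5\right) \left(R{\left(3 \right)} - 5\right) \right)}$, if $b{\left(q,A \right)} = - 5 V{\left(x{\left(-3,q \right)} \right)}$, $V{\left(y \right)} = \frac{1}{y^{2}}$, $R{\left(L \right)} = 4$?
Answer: $- \frac{2283820}{262683} \approx -8.6942$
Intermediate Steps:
$x{\left(d,M \right)} = - \frac{3}{2}$ ($x{\left(d,M \right)} = -2 + \frac{1}{2} \cdot 1 = -2 + \frac{1}{2} = - \frac{3}{2}$)
$V{\left(y \right)} = \frac{1}{y^{2}}$
$b{\left(q,A \right)} = - \frac{20}{9}$ ($b{\left(q,A \right)} = - \frac{5}{\frac{9}{4}} = \left(-5\right) \frac{4}{9} = - \frac{20}{9}$)
$\left(\frac{1456}{2484} - \frac{469}{-141}\right) b{\left(5,\left(-3 + 5\right) \left(R{\left(3 \right)} - 5\right) \right)} = \left(\frac{1456}{2484} - \frac{469}{-141}\right) \left(- \frac{20}{9}\right) = \left(1456 \cdot \frac{1}{2484} - - \frac{469}{141}\right) \left(- \frac{20}{9}\right) = \left(\frac{364}{621} + \frac{469}{141}\right) \left(- \frac{20}{9}\right) = \frac{114191}{29187} \left(- \frac{20}{9}\right) = - \frac{2283820}{262683}$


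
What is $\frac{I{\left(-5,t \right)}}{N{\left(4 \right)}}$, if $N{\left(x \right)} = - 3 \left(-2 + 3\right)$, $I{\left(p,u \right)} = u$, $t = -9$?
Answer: $3$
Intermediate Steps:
$N{\left(x \right)} = -3$ ($N{\left(x \right)} = \left(-3\right) 1 = -3$)
$\frac{I{\left(-5,t \right)}}{N{\left(4 \right)}} = - \frac{9}{-3} = \left(-9\right) \left(- \frac{1}{3}\right) = 3$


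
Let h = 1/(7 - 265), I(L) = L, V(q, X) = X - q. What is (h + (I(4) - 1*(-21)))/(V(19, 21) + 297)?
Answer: 6449/77142 ≈ 0.083599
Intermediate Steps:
h = -1/258 (h = 1/(-258) = -1/258 ≈ -0.0038760)
(h + (I(4) - 1*(-21)))/(V(19, 21) + 297) = (-1/258 + (4 - 1*(-21)))/((21 - 1*19) + 297) = (-1/258 + (4 + 21))/((21 - 19) + 297) = (-1/258 + 25)/(2 + 297) = (6449/258)/299 = (6449/258)*(1/299) = 6449/77142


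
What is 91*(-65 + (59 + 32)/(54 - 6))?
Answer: -275639/48 ≈ -5742.5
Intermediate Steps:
91*(-65 + (59 + 32)/(54 - 6)) = 91*(-65 + 91/48) = 91*(-3029/48) = -275639/48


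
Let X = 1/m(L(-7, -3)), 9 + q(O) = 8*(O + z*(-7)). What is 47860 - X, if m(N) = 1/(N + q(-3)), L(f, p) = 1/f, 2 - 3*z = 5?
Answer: 334860/7 ≈ 47837.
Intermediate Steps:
z = -1 (z = ⅔ - ⅓*5 = ⅔ - 5/3 = -1)
q(O) = 47 + 8*O (q(O) = -9 + 8*(O - 1*(-7)) = -9 + 8*(O + 7) = -9 + 8*(7 + O) = -9 + (56 + 8*O) = 47 + 8*O)
m(N) = 1/(23 + N) (m(N) = 1/(N + (47 + 8*(-3))) = 1/(N + (47 - 24)) = 1/(N + 23) = 1/(23 + N))
X = 160/7 (X = 1/(1/(23 + 1/(-7))) = 1/(1/(23 - ⅐)) = 1/(1/(160/7)) = 1/(7/160) = 160/7 ≈ 22.857)
47860 - X = 47860 - 1*160/7 = 47860 - 160/7 = 334860/7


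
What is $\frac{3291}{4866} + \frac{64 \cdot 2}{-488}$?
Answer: $\frac{40965}{98942} \approx 0.41403$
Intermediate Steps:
$\frac{3291}{4866} + \frac{64 \cdot 2}{-488} = 3291 \cdot \frac{1}{4866} + 128 \left(- \frac{1}{488}\right) = \frac{1097}{1622} - \frac{16}{61} = \frac{40965}{98942}$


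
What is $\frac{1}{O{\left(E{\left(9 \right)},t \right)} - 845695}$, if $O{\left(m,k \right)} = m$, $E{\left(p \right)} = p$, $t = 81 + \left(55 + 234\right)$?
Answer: $- \frac{1}{845686} \approx -1.1825 \cdot 10^{-6}$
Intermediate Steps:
$t = 370$ ($t = 81 + 289 = 370$)
$\frac{1}{O{\left(E{\left(9 \right)},t \right)} - 845695} = \frac{1}{9 - 845695} = \frac{1}{-845686} = - \frac{1}{845686}$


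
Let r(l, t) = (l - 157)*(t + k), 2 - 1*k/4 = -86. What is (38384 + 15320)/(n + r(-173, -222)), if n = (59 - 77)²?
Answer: -6713/5322 ≈ -1.2614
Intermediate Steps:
k = 352 (k = 8 - 4*(-86) = 8 + 344 = 352)
n = 324 (n = (-18)² = 324)
r(l, t) = (-157 + l)*(352 + t) (r(l, t) = (l - 157)*(t + 352) = (-157 + l)*(352 + t))
(38384 + 15320)/(n + r(-173, -222)) = (38384 + 15320)/(324 + (-55264 - 157*(-222) + 352*(-173) - 173*(-222))) = 53704/(324 + (-55264 + 34854 - 60896 + 38406)) = 53704/(324 - 42900) = 53704/(-42576) = 53704*(-1/42576) = -6713/5322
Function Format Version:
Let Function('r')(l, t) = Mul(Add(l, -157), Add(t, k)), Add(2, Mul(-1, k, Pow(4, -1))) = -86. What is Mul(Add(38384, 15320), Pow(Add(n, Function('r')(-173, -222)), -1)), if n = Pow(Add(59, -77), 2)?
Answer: Rational(-6713, 5322) ≈ -1.2614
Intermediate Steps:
k = 352 (k = Add(8, Mul(-4, -86)) = Add(8, 344) = 352)
n = 324 (n = Pow(-18, 2) = 324)
Function('r')(l, t) = Mul(Add(-157, l), Add(352, t)) (Function('r')(l, t) = Mul(Add(l, -157), Add(t, 352)) = Mul(Add(-157, l), Add(352, t)))
Mul(Add(38384, 15320), Pow(Add(n, Function('r')(-173, -222)), -1)) = Mul(Add(38384, 15320), Pow(Add(324, Add(-55264, Mul(-157, -222), Mul(352, -173), Mul(-173, -222))), -1)) = Mul(53704, Pow(Add(324, Add(-55264, 34854, -60896, 38406)), -1)) = Mul(53704, Pow(Add(324, -42900), -1)) = Mul(53704, Pow(-42576, -1)) = Mul(53704, Rational(-1, 42576)) = Rational(-6713, 5322)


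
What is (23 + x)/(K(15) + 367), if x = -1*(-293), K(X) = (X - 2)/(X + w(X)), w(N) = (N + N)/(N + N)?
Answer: 5056/5885 ≈ 0.85913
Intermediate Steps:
w(N) = 1 (w(N) = (2*N)/((2*N)) = (2*N)*(1/(2*N)) = 1)
K(X) = (-2 + X)/(1 + X) (K(X) = (X - 2)/(X + 1) = (-2 + X)/(1 + X))
x = 293
(23 + x)/(K(15) + 367) = (23 + 293)/((-2 + 15)/(1 + 15) + 367) = 316/(13/16 + 367) = 316/(5885/16) = 316*(16/5885) = 5056/5885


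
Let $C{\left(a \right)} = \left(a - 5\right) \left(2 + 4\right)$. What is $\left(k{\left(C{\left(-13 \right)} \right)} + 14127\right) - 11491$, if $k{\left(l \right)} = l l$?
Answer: $14300$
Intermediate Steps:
$C{\left(a \right)} = -30 + 6 a$ ($C{\left(a \right)} = \left(-5 + a\right) 6 = -30 + 6 a$)
$k{\left(l \right)} = l^{2}$
$\left(k{\left(C{\left(-13 \right)} \right)} + 14127\right) - 11491 = \left(\left(-30 + 6 \left(-13\right)\right)^{2} + 14127\right) - 11491 = \left(\left(-30 - 78\right)^{2} + 14127\right) - 11491 = \left(\left(-108\right)^{2} + 14127\right) - 11491 = \left(11664 + 14127\right) - 11491 = 25791 - 11491 = 14300$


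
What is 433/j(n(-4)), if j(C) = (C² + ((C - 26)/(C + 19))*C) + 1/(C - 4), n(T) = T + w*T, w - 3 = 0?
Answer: 8660/9599 ≈ 0.90218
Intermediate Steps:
w = 3 (w = 3 + 0 = 3)
n(T) = 4*T (n(T) = T + 3*T = 4*T)
j(C) = C² + 1/(-4 + C) + C*(-26 + C)/(19 + C) (j(C) = (C² + ((-26 + C)/(19 + C))*C) + 1/(-4 + C) = (C² + C*(-26 + C)/(19 + C)) + 1/(-4 + C) = C² + 1/(-4 + C) + C*(-26 + C)/(19 + C))
433/j(n(-4)) = 433/(((19 + (4*(-4))⁴ - 106*(4*(-4))² + 16*(4*(-4))³ + 105*(4*(-4)))/(-76 + (4*(-4))² + 15*(4*(-4))))) = 433/(((19 + (-16)⁴ - 106*(-16)² + 16*(-16)³ + 105*(-16))/(-76 + (-16)² + 15*(-16)))) = 433/(((19 + 65536 - 106*256 + 16*(-4096) - 1680)/(-76 + 256 - 240))) = 433/(((19 + 65536 - 27136 - 65536 - 1680)/(-60))) = 433/((-1/60*(-28797))) = 433/(9599/20) = 433*(20/9599) = 8660/9599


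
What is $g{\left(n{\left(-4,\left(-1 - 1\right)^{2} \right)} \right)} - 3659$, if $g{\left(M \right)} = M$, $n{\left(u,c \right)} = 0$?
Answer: $-3659$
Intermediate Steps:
$g{\left(n{\left(-4,\left(-1 - 1\right)^{2} \right)} \right)} - 3659 = 0 - 3659 = -3659$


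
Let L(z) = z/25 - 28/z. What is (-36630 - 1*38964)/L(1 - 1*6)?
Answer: -125990/9 ≈ -13999.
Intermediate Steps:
L(z) = -28/z + z/25 (L(z) = z*(1/25) - 28/z = z/25 - 28/z = -28/z + z/25)
(-36630 - 1*38964)/L(1 - 1*6) = (-36630 - 1*38964)/(-28/(1 - 1*6) + (1 - 1*6)/25) = (-36630 - 38964)/(-28/(1 - 6) + (1 - 6)/25) = -75594/(-28/(-5) + (1/25)*(-5)) = -75594/(-28*(-⅕) - ⅕) = -75594/(28/5 - ⅕) = -75594/27/5 = -75594*5/27 = -125990/9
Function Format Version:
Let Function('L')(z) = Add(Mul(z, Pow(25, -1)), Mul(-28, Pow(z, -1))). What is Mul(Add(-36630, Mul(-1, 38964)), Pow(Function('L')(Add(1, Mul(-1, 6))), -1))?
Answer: Rational(-125990, 9) ≈ -13999.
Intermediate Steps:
Function('L')(z) = Add(Mul(-28, Pow(z, -1)), Mul(Rational(1, 25), z)) (Function('L')(z) = Add(Mul(z, Rational(1, 25)), Mul(-28, Pow(z, -1))) = Add(Mul(Rational(1, 25), z), Mul(-28, Pow(z, -1))) = Add(Mul(-28, Pow(z, -1)), Mul(Rational(1, 25), z)))
Mul(Add(-36630, Mul(-1, 38964)), Pow(Function('L')(Add(1, Mul(-1, 6))), -1)) = Mul(Add(-36630, Mul(-1, 38964)), Pow(Add(Mul(-28, Pow(Add(1, Mul(-1, 6)), -1)), Mul(Rational(1, 25), Add(1, Mul(-1, 6)))), -1)) = Mul(Add(-36630, -38964), Pow(Add(Mul(-28, Pow(Add(1, -6), -1)), Mul(Rational(1, 25), Add(1, -6))), -1)) = Mul(-75594, Pow(Add(Mul(-28, Pow(-5, -1)), Mul(Rational(1, 25), -5)), -1)) = Mul(-75594, Pow(Add(Mul(-28, Rational(-1, 5)), Rational(-1, 5)), -1)) = Mul(-75594, Pow(Add(Rational(28, 5), Rational(-1, 5)), -1)) = Mul(-75594, Pow(Rational(27, 5), -1)) = Mul(-75594, Rational(5, 27)) = Rational(-125990, 9)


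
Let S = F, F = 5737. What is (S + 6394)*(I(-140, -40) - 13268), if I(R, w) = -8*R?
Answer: -147367388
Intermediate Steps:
S = 5737
(S + 6394)*(I(-140, -40) - 13268) = (5737 + 6394)*(-8*(-140) - 13268) = 12131*(1120 - 13268) = 12131*(-12148) = -147367388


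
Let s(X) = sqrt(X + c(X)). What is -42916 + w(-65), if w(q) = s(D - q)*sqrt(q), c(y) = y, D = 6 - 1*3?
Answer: -42916 + 2*I*sqrt(2210) ≈ -42916.0 + 94.021*I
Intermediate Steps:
D = 3 (D = 6 - 3 = 3)
s(X) = sqrt(2)*sqrt(X) (s(X) = sqrt(X + X) = sqrt(2*X) = sqrt(2)*sqrt(X))
w(q) = sqrt(2)*sqrt(q)*sqrt(3 - q) (w(q) = (sqrt(2)*sqrt(3 - q))*sqrt(q) = sqrt(2)*sqrt(q)*sqrt(3 - q))
-42916 + w(-65) = -42916 + sqrt(2)*sqrt(-65)*sqrt(3 - 1*(-65)) = -42916 + sqrt(2)*(I*sqrt(65))*sqrt(3 + 65) = -42916 + sqrt(2)*(I*sqrt(65))*sqrt(68) = -42916 + sqrt(2)*(I*sqrt(65))*(2*sqrt(17)) = -42916 + 2*I*sqrt(2210)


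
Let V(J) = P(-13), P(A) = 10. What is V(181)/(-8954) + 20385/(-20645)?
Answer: -18273374/18485533 ≈ -0.98852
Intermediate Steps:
V(J) = 10
V(181)/(-8954) + 20385/(-20645) = 10/(-8954) + 20385/(-20645) = 10*(-1/8954) + 20385*(-1/20645) = -5/4477 - 4077/4129 = -18273374/18485533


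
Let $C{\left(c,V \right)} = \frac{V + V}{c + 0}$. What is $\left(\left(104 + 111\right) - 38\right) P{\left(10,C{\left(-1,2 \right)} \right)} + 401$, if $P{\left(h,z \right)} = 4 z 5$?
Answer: $-13759$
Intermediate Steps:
$C{\left(c,V \right)} = \frac{2 V}{c}$
$P{\left(h,z \right)} = 20 z$
$\left(\left(104 + 111\right) - 38\right) P{\left(10,C{\left(-1,2 \right)} \right)} + 401 = \left(\left(104 + 111\right) - 38\right) 20 \cdot 2 \cdot 2 \frac{1}{-1} + 401 = \left(215 - 38\right) 20 \cdot 2 \cdot 2 \left(-1\right) + 401 = 177 \cdot 20 \left(-4\right) + 401 = 177 \left(-80\right) + 401 = -14160 + 401 = -13759$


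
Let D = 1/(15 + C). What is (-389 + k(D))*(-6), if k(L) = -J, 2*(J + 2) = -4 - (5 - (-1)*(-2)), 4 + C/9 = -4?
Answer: 2301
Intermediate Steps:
C = -72 (C = -36 + 9*(-4) = -36 - 36 = -72)
J = -11/2 (J = -2 + (-4 - (5 - (-1)*(-2)))/2 = -2 + (-4 - (5 - 1*2))/2 = -2 + (-4 - (5 - 2))/2 = -2 + (-4 - 1*3)/2 = -2 + (-4 - 3)/2 = -2 + (½)*(-7) = -2 - 7/2 = -11/2 ≈ -5.5000)
D = -1/57 (D = 1/(15 - 72) = 1/(-57) = -1/57 ≈ -0.017544)
k(L) = 11/2 (k(L) = -1*(-11/2) = 11/2)
(-389 + k(D))*(-6) = (-389 + 11/2)*(-6) = -767/2*(-6) = 2301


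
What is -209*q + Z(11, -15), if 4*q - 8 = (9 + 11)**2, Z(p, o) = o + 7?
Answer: -21326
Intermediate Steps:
Z(p, o) = 7 + o
q = 102 (q = 2 + (9 + 11)**2/4 = 2 + (1/4)*20**2 = 2 + (1/4)*400 = 2 + 100 = 102)
-209*q + Z(11, -15) = -209*102 + (7 - 15) = -21318 - 8 = -21326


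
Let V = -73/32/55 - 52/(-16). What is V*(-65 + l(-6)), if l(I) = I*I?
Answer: -163763/1760 ≈ -93.047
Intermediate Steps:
l(I) = I²
V = 5647/1760 (V = -73*1/32*(1/55) - 52*(-1/16) = -73/32*1/55 + 13/4 = -73/1760 + 13/4 = 5647/1760 ≈ 3.2085)
V*(-65 + l(-6)) = 5647*(-65 + (-6)²)/1760 = 5647*(-65 + 36)/1760 = (5647/1760)*(-29) = -163763/1760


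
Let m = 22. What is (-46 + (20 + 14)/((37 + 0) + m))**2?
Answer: 7182400/3481 ≈ 2063.3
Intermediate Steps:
(-46 + (20 + 14)/((37 + 0) + m))**2 = (-46 + (20 + 14)/((37 + 0) + 22))**2 = (-46 + 34/(37 + 22))**2 = (-46 + 34/59)**2 = (-2680/59)**2 = 7182400/3481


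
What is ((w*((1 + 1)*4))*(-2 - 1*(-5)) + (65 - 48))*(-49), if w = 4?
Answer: -5537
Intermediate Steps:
((w*((1 + 1)*4))*(-2 - 1*(-5)) + (65 - 48))*(-49) = ((4*((1 + 1)*4))*(-2 - 1*(-5)) + (65 - 48))*(-49) = ((4*(2*4))*(-2 + 5) + 17)*(-49) = ((4*8)*3 + 17)*(-49) = (32*3 + 17)*(-49) = (96 + 17)*(-49) = 113*(-49) = -5537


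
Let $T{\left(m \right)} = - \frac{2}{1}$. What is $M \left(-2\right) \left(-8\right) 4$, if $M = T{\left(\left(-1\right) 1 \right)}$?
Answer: $-128$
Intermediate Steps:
$T{\left(m \right)} = -2$ ($T{\left(m \right)} = \left(-2\right) 1 = -2$)
$M = -2$
$M \left(-2\right) \left(-8\right) 4 = - 2 \left(-2\right) \left(-8\right) 4 = - 2 \cdot 16 \cdot 4 = \left(-2\right) 64 = -128$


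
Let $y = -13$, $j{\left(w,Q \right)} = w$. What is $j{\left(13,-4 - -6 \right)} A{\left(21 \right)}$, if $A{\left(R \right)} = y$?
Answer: $-169$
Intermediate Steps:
$A{\left(R \right)} = -13$
$j{\left(13,-4 - -6 \right)} A{\left(21 \right)} = 13 \left(-13\right) = -169$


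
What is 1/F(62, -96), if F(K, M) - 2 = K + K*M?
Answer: -1/5888 ≈ -0.00016984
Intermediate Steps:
F(K, M) = 2 + K + K*M (F(K, M) = 2 + (K + K*M) = 2 + K + K*M)
1/F(62, -96) = 1/(2 + 62 + 62*(-96)) = 1/(2 + 62 - 5952) = 1/(-5888) = -1/5888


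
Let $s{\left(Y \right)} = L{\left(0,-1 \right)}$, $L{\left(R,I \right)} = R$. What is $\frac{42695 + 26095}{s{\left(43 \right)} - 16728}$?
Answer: $- \frac{11465}{2788} \approx -4.1123$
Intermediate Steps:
$s{\left(Y \right)} = 0$
$\frac{42695 + 26095}{s{\left(43 \right)} - 16728} = \frac{42695 + 26095}{0 - 16728} = \frac{68790}{-16728} = 68790 \left(- \frac{1}{16728}\right) = - \frac{11465}{2788}$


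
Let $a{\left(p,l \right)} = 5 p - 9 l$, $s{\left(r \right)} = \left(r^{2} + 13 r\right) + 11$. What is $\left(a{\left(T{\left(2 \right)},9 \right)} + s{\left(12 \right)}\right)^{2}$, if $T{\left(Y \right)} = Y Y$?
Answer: $62500$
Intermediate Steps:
$T{\left(Y \right)} = Y^{2}$
$s{\left(r \right)} = 11 + r^{2} + 13 r$
$a{\left(p,l \right)} = - 9 l + 5 p$
$\left(a{\left(T{\left(2 \right)},9 \right)} + s{\left(12 \right)}\right)^{2} = \left(\left(\left(-9\right) 9 + 5 \cdot 2^{2}\right) + \left(11 + 12^{2} + 13 \cdot 12\right)\right)^{2} = \left(\left(-81 + 5 \cdot 4\right) + \left(11 + 144 + 156\right)\right)^{2} = \left(\left(-81 + 20\right) + 311\right)^{2} = \left(-61 + 311\right)^{2} = 250^{2} = 62500$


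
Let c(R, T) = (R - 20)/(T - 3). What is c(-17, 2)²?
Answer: 1369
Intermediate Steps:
c(R, T) = (-20 + R)/(-3 + T)
c(-17, 2)² = ((-20 - 17)/(-3 + 2))² = (-37/(-1))² = (-1*(-37))² = 37² = 1369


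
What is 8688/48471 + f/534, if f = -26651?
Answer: -429053743/8627838 ≈ -49.729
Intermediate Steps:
8688/48471 + f/534 = 8688/48471 - 26651/534 = 8688*(1/48471) - 26651*1/534 = 2896/16157 - 26651/534 = -429053743/8627838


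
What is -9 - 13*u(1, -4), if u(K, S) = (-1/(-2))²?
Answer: -49/4 ≈ -12.250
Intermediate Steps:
u(K, S) = ¼ (u(K, S) = (-1*(-½))² = (½)² = ¼)
-9 - 13*u(1, -4) = -9 - 13*¼ = -9 - 13/4 = -49/4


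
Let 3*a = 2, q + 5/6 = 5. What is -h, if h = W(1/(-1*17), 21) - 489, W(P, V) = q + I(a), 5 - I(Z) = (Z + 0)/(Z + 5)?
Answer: 48955/102 ≈ 479.95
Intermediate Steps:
q = 25/6 (q = -⅚ + 5 = 25/6 ≈ 4.1667)
a = ⅔ (a = (⅓)*2 = ⅔ ≈ 0.66667)
I(Z) = 5 - Z/(5 + Z) (I(Z) = 5 - (Z + 0)/(Z + 5) = 5 - Z/(5 + Z))
W(P, V) = 923/102 (W(P, V) = 25/6 + (25 + 4*(⅔))/(5 + ⅔) = 25/6 + (25 + 8/3)/(17/3) = 25/6 + (3/17)*(83/3) = 25/6 + 83/17 = 923/102)
h = -48955/102 (h = 923/102 - 489 = -48955/102 ≈ -479.95)
-h = -1*(-48955/102) = 48955/102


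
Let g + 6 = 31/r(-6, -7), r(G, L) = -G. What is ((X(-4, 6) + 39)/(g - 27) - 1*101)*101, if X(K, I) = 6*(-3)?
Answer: -1716293/167 ≈ -10277.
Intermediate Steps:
X(K, I) = -18
g = -5/6 (g = -6 + 31/((-1*(-6))) = -6 + 31/6 = -5/6 ≈ -0.83333)
((X(-4, 6) + 39)/(g - 27) - 1*101)*101 = ((-18 + 39)/(-5/6 - 27) - 1*101)*101 = (21/(-167/6) - 101)*101 = (21*(-6/167) - 101)*101 = (-126/167 - 101)*101 = -16993/167*101 = -1716293/167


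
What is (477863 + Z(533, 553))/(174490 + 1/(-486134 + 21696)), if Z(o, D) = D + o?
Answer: 222442115662/81039786619 ≈ 2.7449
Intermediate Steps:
(477863 + Z(533, 553))/(174490 + 1/(-486134 + 21696)) = (477863 + (553 + 533))/(174490 + 1/(-486134 + 21696)) = (477863 + 1086)/(174490 + 1/(-464438)) = 478949/(174490 - 1/464438) = 478949/(81039786619/464438) = 478949*(464438/81039786619) = 222442115662/81039786619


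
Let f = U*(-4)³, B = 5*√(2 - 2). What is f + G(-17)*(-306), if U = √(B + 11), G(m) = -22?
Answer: 6732 - 64*√11 ≈ 6519.7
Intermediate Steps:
B = 0 (B = 5*√0 = 5*0 = 0)
U = √11 (U = √(0 + 11) = √11 ≈ 3.3166)
f = -64*√11 (f = √11*(-4)³ = √11*(-64) = -64*√11 ≈ -212.26)
f + G(-17)*(-306) = -64*√11 - 22*(-306) = -64*√11 + 6732 = 6732 - 64*√11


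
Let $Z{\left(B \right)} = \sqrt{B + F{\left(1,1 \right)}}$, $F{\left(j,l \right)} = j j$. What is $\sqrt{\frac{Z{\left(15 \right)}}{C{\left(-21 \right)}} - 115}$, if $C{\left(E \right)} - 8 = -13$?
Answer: $\frac{i \sqrt{2895}}{5} \approx 10.761 i$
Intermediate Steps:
$F{\left(j,l \right)} = j^{2}$
$C{\left(E \right)} = -5$ ($C{\left(E \right)} = 8 - 13 = -5$)
$Z{\left(B \right)} = \sqrt{1 + B}$ ($Z{\left(B \right)} = \sqrt{B + 1^{2}} = \sqrt{B + 1} = \sqrt{1 + B}$)
$\sqrt{\frac{Z{\left(15 \right)}}{C{\left(-21 \right)}} - 115} = \sqrt{\frac{\sqrt{1 + 15}}{-5} - 115} = \sqrt{\sqrt{16} \left(- \frac{1}{5}\right) - 115} = \sqrt{4 \left(- \frac{1}{5}\right) - 115} = \sqrt{- \frac{4}{5} - 115} = \sqrt{- \frac{579}{5}} = \frac{i \sqrt{2895}}{5}$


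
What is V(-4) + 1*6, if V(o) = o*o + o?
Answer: 18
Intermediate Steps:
V(o) = o + o² (V(o) = o² + o = o + o²)
V(-4) + 1*6 = -4*(1 - 4) + 1*6 = -4*(-3) + 6 = 12 + 6 = 18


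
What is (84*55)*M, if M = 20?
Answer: 92400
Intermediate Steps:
(84*55)*M = (84*55)*20 = 4620*20 = 92400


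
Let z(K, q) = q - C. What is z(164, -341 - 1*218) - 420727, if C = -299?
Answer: -420987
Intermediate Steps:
z(K, q) = 299 + q (z(K, q) = q - 1*(-299) = q + 299 = 299 + q)
z(164, -341 - 1*218) - 420727 = (299 + (-341 - 1*218)) - 420727 = (299 + (-341 - 218)) - 420727 = (299 - 559) - 420727 = -260 - 420727 = -420987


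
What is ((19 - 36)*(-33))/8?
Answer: 561/8 ≈ 70.125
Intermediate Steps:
((19 - 36)*(-33))/8 = (-17*(-33))/8 = (1/8)*561 = 561/8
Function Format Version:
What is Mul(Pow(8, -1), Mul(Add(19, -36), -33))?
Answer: Rational(561, 8) ≈ 70.125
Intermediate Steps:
Mul(Pow(8, -1), Mul(Add(19, -36), -33)) = Mul(Rational(1, 8), Mul(-17, -33)) = Mul(Rational(1, 8), 561) = Rational(561, 8)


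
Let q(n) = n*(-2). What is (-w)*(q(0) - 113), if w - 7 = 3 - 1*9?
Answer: 113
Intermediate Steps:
w = 1 (w = 7 + (3 - 1*9) = 7 + (3 - 9) = 7 - 6 = 1)
q(n) = -2*n
(-w)*(q(0) - 113) = (-1*1)*(-2*0 - 113) = -(0 - 113) = -1*(-113) = 113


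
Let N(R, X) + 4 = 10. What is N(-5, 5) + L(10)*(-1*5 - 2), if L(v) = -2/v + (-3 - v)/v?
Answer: 33/2 ≈ 16.500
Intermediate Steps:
N(R, X) = 6 (N(R, X) = -4 + 10 = 6)
L(v) = -2/v + (-3 - v)/v
N(-5, 5) + L(10)*(-1*5 - 2) = 6 + ((-5 - 1*10)/10)*(-1*5 - 2) = 6 + ((-5 - 10)/10)*(-5 - 2) = 6 + ((⅒)*(-15))*(-7) = 6 - 3/2*(-7) = 6 + 21/2 = 33/2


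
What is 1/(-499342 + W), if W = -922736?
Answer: -1/1422078 ≈ -7.0320e-7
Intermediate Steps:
1/(-499342 + W) = 1/(-499342 - 922736) = 1/(-1422078) = -1/1422078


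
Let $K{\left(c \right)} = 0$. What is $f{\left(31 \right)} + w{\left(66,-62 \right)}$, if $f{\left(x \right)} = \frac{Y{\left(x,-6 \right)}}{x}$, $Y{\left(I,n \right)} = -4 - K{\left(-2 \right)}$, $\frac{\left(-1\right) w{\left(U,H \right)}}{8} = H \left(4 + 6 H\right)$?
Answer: $- \frac{5658372}{31} \approx -1.8253 \cdot 10^{5}$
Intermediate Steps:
$w{\left(U,H \right)} = - 8 H \left(4 + 6 H\right)$
$Y{\left(I,n \right)} = -4$ ($Y{\left(I,n \right)} = -4 - 0 = -4 + 0 = -4$)
$f{\left(x \right)} = - \frac{4}{x}$
$f{\left(31 \right)} + w{\left(66,-62 \right)} = - \frac{4}{31} - - 992 \left(2 + 3 \left(-62\right)\right) = \left(-4\right) \frac{1}{31} - - 992 \left(2 - 186\right) = - \frac{4}{31} - \left(-992\right) \left(-184\right) = - \frac{4}{31} - 182528 = - \frac{5658372}{31}$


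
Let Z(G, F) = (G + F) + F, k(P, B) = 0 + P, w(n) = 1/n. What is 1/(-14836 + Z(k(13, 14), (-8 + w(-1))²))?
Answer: -1/14661 ≈ -6.8208e-5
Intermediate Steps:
k(P, B) = P
Z(G, F) = G + 2*F (Z(G, F) = (F + G) + F = G + 2*F)
1/(-14836 + Z(k(13, 14), (-8 + w(-1))²)) = 1/(-14836 + (13 + 2*(-8 + 1/(-1))²)) = 1/(-14836 + (13 + 2*(-8 - 1)²)) = 1/(-14836 + (13 + 2*(-9)²)) = 1/(-14836 + (13 + 2*81)) = 1/(-14836 + (13 + 162)) = 1/(-14836 + 175) = 1/(-14661) = -1/14661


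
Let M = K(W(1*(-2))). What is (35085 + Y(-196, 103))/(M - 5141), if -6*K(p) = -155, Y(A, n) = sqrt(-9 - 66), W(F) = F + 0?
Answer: -210510/30691 - 30*I*sqrt(3)/30691 ≈ -6.859 - 0.0016931*I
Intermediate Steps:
W(F) = F
Y(A, n) = 5*I*sqrt(3) (Y(A, n) = sqrt(-75) = 5*I*sqrt(3))
K(p) = 155/6 (K(p) = -1/6*(-155) = 155/6)
M = 155/6 ≈ 25.833
(35085 + Y(-196, 103))/(M - 5141) = (35085 + 5*I*sqrt(3))/(155/6 - 5141) = (35085 + 5*I*sqrt(3))/(-30691/6) = (35085 + 5*I*sqrt(3))*(-6/30691) = -210510/30691 - 30*I*sqrt(3)/30691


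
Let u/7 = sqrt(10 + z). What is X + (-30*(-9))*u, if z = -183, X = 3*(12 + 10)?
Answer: 66 + 1890*I*sqrt(173) ≈ 66.0 + 24859.0*I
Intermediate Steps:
X = 66 (X = 3*22 = 66)
u = 7*I*sqrt(173) (u = 7*sqrt(10 - 183) = 7*sqrt(-173) = 7*(I*sqrt(173)) = 7*I*sqrt(173) ≈ 92.071*I)
X + (-30*(-9))*u = 66 + (-30*(-9))*(7*I*sqrt(173)) = 66 + 270*(7*I*sqrt(173)) = 66 + 1890*I*sqrt(173)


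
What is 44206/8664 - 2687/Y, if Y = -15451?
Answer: 353153537/66933732 ≈ 5.2762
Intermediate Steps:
44206/8664 - 2687/Y = 44206/8664 - 2687/(-15451) = 44206*(1/8664) - 2687*(-1/15451) = 22103/4332 + 2687/15451 = 353153537/66933732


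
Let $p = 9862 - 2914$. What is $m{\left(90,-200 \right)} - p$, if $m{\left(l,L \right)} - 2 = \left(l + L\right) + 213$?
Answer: $-6843$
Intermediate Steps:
$m{\left(l,L \right)} = 215 + L + l$ ($m{\left(l,L \right)} = 2 + \left(\left(l + L\right) + 213\right) = 2 + \left(\left(L + l\right) + 213\right) = 2 + \left(213 + L + l\right) = 215 + L + l$)
$p = 6948$ ($p = 9862 - 2914 = 6948$)
$m{\left(90,-200 \right)} - p = \left(215 - 200 + 90\right) - 6948 = 105 - 6948 = -6843$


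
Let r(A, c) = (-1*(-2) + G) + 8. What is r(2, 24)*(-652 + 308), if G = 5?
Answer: -5160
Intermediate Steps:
r(A, c) = 15 (r(A, c) = (-1*(-2) + 5) + 8 = (2 + 5) + 8 = 7 + 8 = 15)
r(2, 24)*(-652 + 308) = 15*(-652 + 308) = 15*(-344) = -5160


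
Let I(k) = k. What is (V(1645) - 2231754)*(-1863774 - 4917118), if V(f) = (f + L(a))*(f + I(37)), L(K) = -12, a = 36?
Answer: -3491833897184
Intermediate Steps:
V(f) = (-12 + f)*(37 + f) (V(f) = (f - 12)*(f + 37) = (-12 + f)*(37 + f))
(V(1645) - 2231754)*(-1863774 - 4917118) = ((-444 + 1645² + 25*1645) - 2231754)*(-1863774 - 4917118) = ((-444 + 2706025 + 41125) - 2231754)*(-6780892) = (2746706 - 2231754)*(-6780892) = 514952*(-6780892) = -3491833897184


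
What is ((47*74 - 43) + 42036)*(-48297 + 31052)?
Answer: -784147395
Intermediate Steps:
((47*74 - 43) + 42036)*(-48297 + 31052) = ((3478 - 43) + 42036)*(-17245) = (3435 + 42036)*(-17245) = 45471*(-17245) = -784147395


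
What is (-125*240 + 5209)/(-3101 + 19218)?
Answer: -24791/16117 ≈ -1.5382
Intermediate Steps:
(-125*240 + 5209)/(-3101 + 19218) = (-30000 + 5209)/16117 = -24791*1/16117 = -24791/16117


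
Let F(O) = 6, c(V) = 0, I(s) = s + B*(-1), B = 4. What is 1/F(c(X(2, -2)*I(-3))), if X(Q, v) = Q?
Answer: 1/6 ≈ 0.16667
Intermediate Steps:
I(s) = -4 + s (I(s) = s + 4*(-1) = s - 4 = -4 + s)
1/F(c(X(2, -2)*I(-3))) = 1/6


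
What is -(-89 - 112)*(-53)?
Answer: -10653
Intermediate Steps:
-(-89 - 112)*(-53) = -(-201)*(-53) = -1*10653 = -10653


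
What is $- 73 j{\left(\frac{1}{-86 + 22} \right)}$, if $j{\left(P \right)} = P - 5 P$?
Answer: $- \frac{73}{16} \approx -4.5625$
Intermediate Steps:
$j{\left(P \right)} = - 4 P$
$- 73 j{\left(\frac{1}{-86 + 22} \right)} = - 73 \left(- \frac{4}{-86 + 22}\right) = - 73 \left(- \frac{4}{-64}\right) = - 73 \left(\left(-4\right) \left(- \frac{1}{64}\right)\right) = \left(-73\right) \frac{1}{16} = - \frac{73}{16}$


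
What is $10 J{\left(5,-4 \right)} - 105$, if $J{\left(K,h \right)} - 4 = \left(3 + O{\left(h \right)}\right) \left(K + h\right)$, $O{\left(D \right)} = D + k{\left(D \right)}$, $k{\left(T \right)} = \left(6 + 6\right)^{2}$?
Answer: $1365$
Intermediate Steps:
$k{\left(T \right)} = 144$ ($k{\left(T \right)} = 12^{2} = 144$)
$O{\left(D \right)} = 144 + D$ ($O{\left(D \right)} = D + 144 = 144 + D$)
$J{\left(K,h \right)} = 4 + \left(147 + h\right) \left(K + h\right)$ ($J{\left(K,h \right)} = 4 + \left(3 + \left(144 + h\right)\right) \left(K + h\right) = 4 + \left(147 + h\right) \left(K + h\right)$)
$10 J{\left(5,-4 \right)} - 105 = 10 \left(4 + \left(-4\right)^{2} + 147 \cdot 5 + 147 \left(-4\right) + 5 \left(-4\right)\right) - 105 = 10 \left(4 + 16 + 735 - 588 - 20\right) - 105 = 10 \cdot 147 - 105 = 1470 - 105 = 1365$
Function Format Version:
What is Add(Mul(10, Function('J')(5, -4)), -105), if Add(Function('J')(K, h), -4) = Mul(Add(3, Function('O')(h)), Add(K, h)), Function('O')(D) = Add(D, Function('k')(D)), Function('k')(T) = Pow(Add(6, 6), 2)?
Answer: 1365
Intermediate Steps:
Function('k')(T) = 144 (Function('k')(T) = Pow(12, 2) = 144)
Function('O')(D) = Add(144, D) (Function('O')(D) = Add(D, 144) = Add(144, D))
Function('J')(K, h) = Add(4, Mul(Add(147, h), Add(K, h))) (Function('J')(K, h) = Add(4, Mul(Add(3, Add(144, h)), Add(K, h))) = Add(4, Mul(Add(147, h), Add(K, h))))
Add(Mul(10, Function('J')(5, -4)), -105) = Add(Mul(10, Add(4, Pow(-4, 2), Mul(147, 5), Mul(147, -4), Mul(5, -4))), -105) = Add(Mul(10, Add(4, 16, 735, -588, -20)), -105) = Add(Mul(10, 147), -105) = Add(1470, -105) = 1365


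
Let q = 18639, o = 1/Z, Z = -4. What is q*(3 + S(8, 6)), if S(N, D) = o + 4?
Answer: 503253/4 ≈ 1.2581e+5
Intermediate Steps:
o = -1/4 (o = 1/(-4) = -1/4 ≈ -0.25000)
S(N, D) = 15/4 (S(N, D) = -1/4 + 4 = 15/4)
q*(3 + S(8, 6)) = 18639*(3 + 15/4) = 18639*(27/4) = 503253/4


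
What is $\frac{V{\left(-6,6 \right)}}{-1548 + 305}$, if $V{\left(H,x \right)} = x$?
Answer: $- \frac{6}{1243} \approx -0.004827$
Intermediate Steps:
$\frac{V{\left(-6,6 \right)}}{-1548 + 305} = \frac{6}{-1548 + 305} = \frac{6}{-1243} = 6 \left(- \frac{1}{1243}\right) = - \frac{6}{1243}$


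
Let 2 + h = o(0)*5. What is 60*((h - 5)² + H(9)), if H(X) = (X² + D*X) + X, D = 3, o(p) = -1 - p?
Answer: 15660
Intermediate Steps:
h = -7 (h = -2 + (-1 - 1*0)*5 = -2 + (-1 + 0)*5 = -2 - 1*5 = -2 - 5 = -7)
H(X) = X² + 4*X (H(X) = (X² + 3*X) + X = X² + 4*X)
60*((h - 5)² + H(9)) = 60*((-7 - 5)² + 9*(4 + 9)) = 60*((-12)² + 9*13) = 60*(144 + 117) = 60*261 = 15660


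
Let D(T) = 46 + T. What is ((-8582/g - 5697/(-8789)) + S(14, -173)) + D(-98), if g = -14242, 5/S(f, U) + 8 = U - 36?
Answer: -689551468429/13581263773 ≈ -50.772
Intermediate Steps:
S(f, U) = 5/(-44 + U) (S(f, U) = 5/(-8 + (U - 36)) = 5/(-8 + (-36 + U)) = 5/(-44 + U))
((-8582/g - 5697/(-8789)) + S(14, -173)) + D(-98) = ((-8582/(-14242) - 5697/(-8789)) + 5/(-44 - 173)) + (46 - 98) = ((-8582*(-1/14242) - 5697*(-1/8789)) + 5/(-217)) - 52 = ((4291/7121 + 5697/8789) + 5*(-1/217)) - 52 = (78281936/62586469 - 5/217) - 52 = 16674247767/13581263773 - 52 = -689551468429/13581263773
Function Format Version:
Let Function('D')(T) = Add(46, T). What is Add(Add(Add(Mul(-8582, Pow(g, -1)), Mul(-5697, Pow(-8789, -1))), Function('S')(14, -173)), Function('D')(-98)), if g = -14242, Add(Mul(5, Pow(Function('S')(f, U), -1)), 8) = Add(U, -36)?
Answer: Rational(-689551468429, 13581263773) ≈ -50.772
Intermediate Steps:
Function('S')(f, U) = Mul(5, Pow(Add(-44, U), -1)) (Function('S')(f, U) = Mul(5, Pow(Add(-8, Add(U, -36)), -1)) = Mul(5, Pow(Add(-8, Add(-36, U)), -1)) = Mul(5, Pow(Add(-44, U), -1)))
Add(Add(Add(Mul(-8582, Pow(g, -1)), Mul(-5697, Pow(-8789, -1))), Function('S')(14, -173)), Function('D')(-98)) = Add(Add(Add(Mul(-8582, Pow(-14242, -1)), Mul(-5697, Pow(-8789, -1))), Mul(5, Pow(Add(-44, -173), -1))), Add(46, -98)) = Add(Add(Add(Mul(-8582, Rational(-1, 14242)), Mul(-5697, Rational(-1, 8789))), Mul(5, Pow(-217, -1))), -52) = Add(Add(Add(Rational(4291, 7121), Rational(5697, 8789)), Mul(5, Rational(-1, 217))), -52) = Add(Add(Rational(78281936, 62586469), Rational(-5, 217)), -52) = Add(Rational(16674247767, 13581263773), -52) = Rational(-689551468429, 13581263773)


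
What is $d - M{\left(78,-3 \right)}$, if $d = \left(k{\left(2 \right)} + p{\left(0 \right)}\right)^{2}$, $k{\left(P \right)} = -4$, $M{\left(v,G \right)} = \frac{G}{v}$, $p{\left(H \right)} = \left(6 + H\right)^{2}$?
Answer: $\frac{26625}{26} \approx 1024.0$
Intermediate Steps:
$d = 1024$ ($d = \left(-4 + \left(6 + 0\right)^{2}\right)^{2} = \left(-4 + 6^{2}\right)^{2} = \left(-4 + 36\right)^{2} = 32^{2} = 1024$)
$d - M{\left(78,-3 \right)} = 1024 - - \frac{3}{78} = 1024 - \left(-3\right) \frac{1}{78} = 1024 - - \frac{1}{26} = 1024 + \frac{1}{26} = \frac{26625}{26}$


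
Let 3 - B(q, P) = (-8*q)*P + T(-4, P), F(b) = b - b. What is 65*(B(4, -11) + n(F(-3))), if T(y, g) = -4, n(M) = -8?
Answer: -22945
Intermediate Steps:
F(b) = 0
B(q, P) = 7 + 8*P*q (B(q, P) = 3 - ((-8*q)*P - 4) = 3 - (-8*P*q - 4) = 3 - (-4 - 8*P*q) = 3 + (4 + 8*P*q) = 7 + 8*P*q)
65*(B(4, -11) + n(F(-3))) = 65*((7 + 8*(-11)*4) - 8) = 65*((7 - 352) - 8) = 65*(-345 - 8) = 65*(-353) = -22945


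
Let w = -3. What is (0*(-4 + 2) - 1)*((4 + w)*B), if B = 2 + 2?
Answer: -4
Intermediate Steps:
B = 4
(0*(-4 + 2) - 1)*((4 + w)*B) = (0*(-4 + 2) - 1)*((4 - 3)*4) = (0*(-2) - 1)*(1*4) = (0 - 1)*4 = -1*4 = -4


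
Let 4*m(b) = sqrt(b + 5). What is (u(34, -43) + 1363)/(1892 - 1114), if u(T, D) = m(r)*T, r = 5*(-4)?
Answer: 1363/778 + 17*I*sqrt(15)/1556 ≈ 1.7519 + 0.042314*I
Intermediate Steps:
r = -20
m(b) = sqrt(5 + b)/4 (m(b) = sqrt(b + 5)/4 = sqrt(5 + b)/4)
u(T, D) = I*T*sqrt(15)/4 (u(T, D) = (sqrt(5 - 20)/4)*T = (sqrt(-15)/4)*T = ((I*sqrt(15))/4)*T = (I*sqrt(15)/4)*T = I*T*sqrt(15)/4)
(u(34, -43) + 1363)/(1892 - 1114) = ((1/4)*I*34*sqrt(15) + 1363)/(1892 - 1114) = (17*I*sqrt(15)/2 + 1363)/778 = (1363 + 17*I*sqrt(15)/2)*(1/778) = 1363/778 + 17*I*sqrt(15)/1556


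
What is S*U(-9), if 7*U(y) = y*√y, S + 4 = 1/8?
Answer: 837*I/56 ≈ 14.946*I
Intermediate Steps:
S = -31/8 (S = -4 + 1/8 = -4 + ⅛ = -31/8 ≈ -3.8750)
U(y) = y^(3/2)/7 (U(y) = (y*√y)/7 = y^(3/2)/7)
S*U(-9) = -31*(-9)^(3/2)/56 = -31*(-27*I)/56 = -(-837)*I/56 = 837*I/56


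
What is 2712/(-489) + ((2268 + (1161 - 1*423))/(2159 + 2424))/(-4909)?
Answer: -20338634066/3667165361 ≈ -5.5461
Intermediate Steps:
2712/(-489) + ((2268 + (1161 - 1*423))/(2159 + 2424))/(-4909) = 2712*(-1/489) + ((2268 + (1161 - 423))/4583)*(-1/4909) = -904/163 + ((2268 + 738)*(1/4583))*(-1/4909) = -904/163 + (3006*(1/4583))*(-1/4909) = -904/163 + (3006/4583)*(-1/4909) = -904/163 - 3006/22497947 = -20338634066/3667165361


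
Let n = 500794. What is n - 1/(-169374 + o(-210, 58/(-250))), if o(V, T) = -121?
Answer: 84882079031/169495 ≈ 5.0079e+5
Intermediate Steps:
n - 1/(-169374 + o(-210, 58/(-250))) = 500794 - 1/(-169374 - 121) = 500794 - 1/(-169495) = 500794 - 1*(-1/169495) = 500794 + 1/169495 = 84882079031/169495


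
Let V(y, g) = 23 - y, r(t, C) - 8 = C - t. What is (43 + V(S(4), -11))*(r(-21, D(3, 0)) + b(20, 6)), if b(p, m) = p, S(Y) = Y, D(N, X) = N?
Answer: 3224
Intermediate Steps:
r(t, C) = 8 + C - t (r(t, C) = 8 + (C - t) = 8 + C - t)
(43 + V(S(4), -11))*(r(-21, D(3, 0)) + b(20, 6)) = (43 + (23 - 1*4))*((8 + 3 - 1*(-21)) + 20) = (43 + (23 - 4))*((8 + 3 + 21) + 20) = (43 + 19)*(32 + 20) = 62*52 = 3224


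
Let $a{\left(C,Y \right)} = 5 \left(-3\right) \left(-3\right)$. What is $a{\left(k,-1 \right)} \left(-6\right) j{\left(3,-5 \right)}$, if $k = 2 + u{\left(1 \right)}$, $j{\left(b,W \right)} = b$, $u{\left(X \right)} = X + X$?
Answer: $-810$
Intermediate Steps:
$u{\left(X \right)} = 2 X$
$k = 4$ ($k = 2 + 2 \cdot 1 = 2 + 2 = 4$)
$a{\left(C,Y \right)} = 45$ ($a{\left(C,Y \right)} = \left(-15\right) \left(-3\right) = 45$)
$a{\left(k,-1 \right)} \left(-6\right) j{\left(3,-5 \right)} = 45 \left(-6\right) 3 = \left(-270\right) 3 = -810$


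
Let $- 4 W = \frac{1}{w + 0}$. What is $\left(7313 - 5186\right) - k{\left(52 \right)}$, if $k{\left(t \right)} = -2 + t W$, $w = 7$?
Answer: $\frac{14916}{7} \approx 2130.9$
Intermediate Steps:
$W = - \frac{1}{28}$ ($W = - \frac{1}{4 \left(7 + 0\right)} = - \frac{1}{4 \cdot 7} = \left(- \frac{1}{4}\right) \frac{1}{7} = - \frac{1}{28} \approx -0.035714$)
$k{\left(t \right)} = -2 - \frac{t}{28}$ ($k{\left(t \right)} = -2 + t \left(- \frac{1}{28}\right) = -2 - \frac{t}{28}$)
$\left(7313 - 5186\right) - k{\left(52 \right)} = \left(7313 - 5186\right) - \left(-2 - \frac{13}{7}\right) = 2127 - \left(-2 - \frac{13}{7}\right) = 2127 - - \frac{27}{7} = 2127 + \frac{27}{7} = \frac{14916}{7}$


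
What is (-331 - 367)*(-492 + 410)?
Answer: 57236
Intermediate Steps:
(-331 - 367)*(-492 + 410) = -698*(-82) = 57236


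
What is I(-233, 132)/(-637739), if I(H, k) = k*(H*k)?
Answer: 4059792/637739 ≈ 6.3659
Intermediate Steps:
I(H, k) = H*k²
I(-233, 132)/(-637739) = -233*132²/(-637739) = -233*17424*(-1/637739) = -4059792*(-1/637739) = 4059792/637739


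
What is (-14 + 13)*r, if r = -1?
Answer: 1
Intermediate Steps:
(-14 + 13)*r = (-14 + 13)*(-1) = -1*(-1) = 1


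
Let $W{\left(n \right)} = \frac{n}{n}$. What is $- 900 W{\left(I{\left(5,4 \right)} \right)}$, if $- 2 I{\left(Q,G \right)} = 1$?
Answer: $-900$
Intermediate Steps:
$I{\left(Q,G \right)} = - \frac{1}{2}$ ($I{\left(Q,G \right)} = \left(- \frac{1}{2}\right) 1 = - \frac{1}{2}$)
$W{\left(n \right)} = 1$
$- 900 W{\left(I{\left(5,4 \right)} \right)} = \left(-900\right) 1 = -900$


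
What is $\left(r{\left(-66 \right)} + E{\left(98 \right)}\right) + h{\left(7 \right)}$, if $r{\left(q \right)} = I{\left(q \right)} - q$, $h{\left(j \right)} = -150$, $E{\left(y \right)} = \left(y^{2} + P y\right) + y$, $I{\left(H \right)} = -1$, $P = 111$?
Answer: $20495$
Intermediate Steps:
$E{\left(y \right)} = y^{2} + 112 y$ ($E{\left(y \right)} = \left(y^{2} + 111 y\right) + y = y^{2} + 112 y$)
$r{\left(q \right)} = -1 - q$
$\left(r{\left(-66 \right)} + E{\left(98 \right)}\right) + h{\left(7 \right)} = \left(\left(-1 - -66\right) + 98 \left(112 + 98\right)\right) - 150 = \left(\left(-1 + 66\right) + 98 \cdot 210\right) - 150 = \left(65 + 20580\right) - 150 = 20645 - 150 = 20495$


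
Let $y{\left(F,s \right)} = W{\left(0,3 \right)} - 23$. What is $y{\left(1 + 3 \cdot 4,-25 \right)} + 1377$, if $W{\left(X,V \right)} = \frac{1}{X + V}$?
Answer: $\frac{4063}{3} \approx 1354.3$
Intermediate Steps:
$W{\left(X,V \right)} = \frac{1}{V + X}$
$y{\left(F,s \right)} = - \frac{68}{3}$ ($y{\left(F,s \right)} = \frac{1}{3 + 0} - 23 = \frac{1}{3} - 23 = - \frac{68}{3}$)
$y{\left(1 + 3 \cdot 4,-25 \right)} + 1377 = - \frac{68}{3} + 1377 = \frac{4063}{3}$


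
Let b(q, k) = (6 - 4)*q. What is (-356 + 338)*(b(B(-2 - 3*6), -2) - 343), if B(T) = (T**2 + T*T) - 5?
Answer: -22446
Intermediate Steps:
B(T) = -5 + 2*T**2 (B(T) = (T**2 + T**2) - 5 = 2*T**2 - 5 = -5 + 2*T**2)
b(q, k) = 2*q
(-356 + 338)*(b(B(-2 - 3*6), -2) - 343) = (-356 + 338)*(2*(-5 + 2*(-2 - 3*6)**2) - 343) = -18*(2*(-5 + 2*(-2 - 18)**2) - 343) = -18*(2*(-5 + 2*(-20)**2) - 343) = -18*(2*(-5 + 2*400) - 343) = -18*(2*(-5 + 800) - 343) = -18*(2*795 - 343) = -18*(1590 - 343) = -18*1247 = -22446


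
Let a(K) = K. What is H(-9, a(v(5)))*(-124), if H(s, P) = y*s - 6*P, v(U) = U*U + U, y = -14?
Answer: 6696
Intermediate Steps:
v(U) = U + U**2 (v(U) = U**2 + U = U + U**2)
H(s, P) = -14*s - 6*P
H(-9, a(v(5)))*(-124) = (-14*(-9) - 30*(1 + 5))*(-124) = (126 - 30*6)*(-124) = (126 - 6*30)*(-124) = (126 - 180)*(-124) = -54*(-124) = 6696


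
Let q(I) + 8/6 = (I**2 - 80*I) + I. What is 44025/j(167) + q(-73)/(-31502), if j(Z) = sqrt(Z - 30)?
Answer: -16642/47253 + 44025*sqrt(137)/137 ≈ 3761.0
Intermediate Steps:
j(Z) = sqrt(-30 + Z)
q(I) = -4/3 + I**2 - 79*I (q(I) = -4/3 + ((I**2 - 80*I) + I) = -4/3 + (I**2 - 79*I) = -4/3 + I**2 - 79*I)
44025/j(167) + q(-73)/(-31502) = 44025/(sqrt(-30 + 167)) + (-4/3 + (-73)**2 - 79*(-73))/(-31502) = 44025/(sqrt(137)) + (-4/3 + 5329 + 5767)*(-1/31502) = 44025*(sqrt(137)/137) + (33284/3)*(-1/31502) = 44025*sqrt(137)/137 - 16642/47253 = -16642/47253 + 44025*sqrt(137)/137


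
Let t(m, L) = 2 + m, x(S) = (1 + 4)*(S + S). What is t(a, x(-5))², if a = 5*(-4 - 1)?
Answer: 529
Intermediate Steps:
x(S) = 10*S (x(S) = 5*(2*S) = 10*S)
a = -25 (a = 5*(-5) = -25)
t(a, x(-5))² = (2 - 25)² = (-23)² = 529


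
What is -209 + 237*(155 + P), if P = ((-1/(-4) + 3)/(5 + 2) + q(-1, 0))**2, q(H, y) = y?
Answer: 28676437/784 ≈ 36577.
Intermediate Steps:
P = 169/784 (P = ((-1/(-4) + 3)/(5 + 2) + 0)**2 = ((-1*(-1/4) + 3)/7 + 0)**2 = ((1/4 + 3)*(1/7) + 0)**2 = ((13/4)*(1/7) + 0)**2 = (13/28 + 0)**2 = (13/28)**2 = 169/784 ≈ 0.21556)
-209 + 237*(155 + P) = -209 + 237*(155 + 169/784) = -209 + 237*(121689/784) = -209 + 28840293/784 = 28676437/784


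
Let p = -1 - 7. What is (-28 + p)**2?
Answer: 1296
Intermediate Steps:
p = -8
(-28 + p)**2 = (-28 - 8)**2 = (-36)**2 = 1296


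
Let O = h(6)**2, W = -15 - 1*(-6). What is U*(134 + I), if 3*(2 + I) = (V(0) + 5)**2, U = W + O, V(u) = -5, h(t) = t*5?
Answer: 117612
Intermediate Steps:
h(t) = 5*t
W = -9 (W = -15 + 6 = -9)
O = 900 (O = (5*6)**2 = 30**2 = 900)
U = 891 (U = -9 + 900 = 891)
I = -2 (I = -2 + (-5 + 5)**2/3 = -2 + (1/3)*0**2 = -2 + (1/3)*0 = -2 + 0 = -2)
U*(134 + I) = 891*(134 - 2) = 891*132 = 117612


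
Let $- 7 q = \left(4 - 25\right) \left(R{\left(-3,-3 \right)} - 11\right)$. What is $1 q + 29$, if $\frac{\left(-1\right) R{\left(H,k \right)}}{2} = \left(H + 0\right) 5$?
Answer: $86$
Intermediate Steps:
$R{\left(H,k \right)} = - 10 H$ ($R{\left(H,k \right)} = - 2 \left(H + 0\right) 5 = - 2 H 5 = - 2 \cdot 5 H = - 10 H$)
$q = 57$ ($q = - \frac{\left(4 - 25\right) \left(\left(-10\right) \left(-3\right) - 11\right)}{7} = - \frac{\left(-21\right) \left(30 - 11\right)}{7} = - \frac{\left(-21\right) 19}{7} = \left(- \frac{1}{7}\right) \left(-399\right) = 57$)
$1 q + 29 = 1 \cdot 57 + 29 = 57 + 29 = 86$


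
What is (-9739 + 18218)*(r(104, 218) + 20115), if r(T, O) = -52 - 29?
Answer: 169868286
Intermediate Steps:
r(T, O) = -81
(-9739 + 18218)*(r(104, 218) + 20115) = (-9739 + 18218)*(-81 + 20115) = 8479*20034 = 169868286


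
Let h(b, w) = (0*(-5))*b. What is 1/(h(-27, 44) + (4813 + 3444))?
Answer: 1/8257 ≈ 0.00012111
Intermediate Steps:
h(b, w) = 0 (h(b, w) = 0*b = 0)
1/(h(-27, 44) + (4813 + 3444)) = 1/(0 + (4813 + 3444)) = 1/(0 + 8257) = 1/8257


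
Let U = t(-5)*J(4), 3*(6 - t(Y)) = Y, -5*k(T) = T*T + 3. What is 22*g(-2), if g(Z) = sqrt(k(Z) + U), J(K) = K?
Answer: 22*sqrt(6585)/15 ≈ 119.02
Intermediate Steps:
k(T) = -3/5 - T**2/5 (k(T) = -(T*T + 3)/5 = -(T**2 + 3)/5 = -(3 + T**2)/5 = -3/5 - T**2/5)
t(Y) = 6 - Y/3
U = 92/3 (U = (6 - 1/3*(-5))*4 = (6 + 5/3)*4 = (23/3)*4 = 92/3 ≈ 30.667)
g(Z) = sqrt(451/15 - Z**2/5) (g(Z) = sqrt((-3/5 - Z**2/5) + 92/3) = sqrt(451/15 - Z**2/5))
22*g(-2) = 22*(sqrt(6765 - 45*(-2)**2)/15) = 22*(sqrt(6765 - 45*4)/15) = 22*(sqrt(6765 - 180)/15) = 22*(sqrt(6585)/15) = 22*sqrt(6585)/15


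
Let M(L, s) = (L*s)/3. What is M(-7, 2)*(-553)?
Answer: 7742/3 ≈ 2580.7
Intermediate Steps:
M(L, s) = L*s/3 (M(L, s) = (L*s)*(⅓) = L*s/3)
M(-7, 2)*(-553) = ((⅓)*(-7)*2)*(-553) = -14/3*(-553) = 7742/3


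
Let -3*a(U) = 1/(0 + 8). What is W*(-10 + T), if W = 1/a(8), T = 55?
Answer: -1080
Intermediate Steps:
a(U) = -1/24 (a(U) = -1/(3*(0 + 8)) = -⅓/8 = -⅓*⅛ = -1/24)
W = -24 (W = 1/(-1/24) = -24)
W*(-10 + T) = -24*(-10 + 55) = -24*45 = -1080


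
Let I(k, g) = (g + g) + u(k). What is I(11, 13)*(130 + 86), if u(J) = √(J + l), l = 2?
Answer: 5616 + 216*√13 ≈ 6394.8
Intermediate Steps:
u(J) = √(2 + J) (u(J) = √(J + 2) = √(2 + J))
I(k, g) = √(2 + k) + 2*g (I(k, g) = (g + g) + √(2 + k) = 2*g + √(2 + k) = √(2 + k) + 2*g)
I(11, 13)*(130 + 86) = (√(2 + 11) + 2*13)*(130 + 86) = (√13 + 26)*216 = (26 + √13)*216 = 5616 + 216*√13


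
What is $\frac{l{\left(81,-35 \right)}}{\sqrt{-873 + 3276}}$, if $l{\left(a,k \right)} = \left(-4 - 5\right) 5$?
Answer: $- \frac{5 \sqrt{267}}{89} \approx -0.91798$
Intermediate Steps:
$l{\left(a,k \right)} = -45$ ($l{\left(a,k \right)} = \left(-9\right) 5 = -45$)
$\frac{l{\left(81,-35 \right)}}{\sqrt{-873 + 3276}} = - \frac{45}{\sqrt{-873 + 3276}} = - \frac{45}{\sqrt{2403}} = - \frac{45}{3 \sqrt{267}} = - 45 \frac{\sqrt{267}}{801} = - \frac{5 \sqrt{267}}{89}$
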